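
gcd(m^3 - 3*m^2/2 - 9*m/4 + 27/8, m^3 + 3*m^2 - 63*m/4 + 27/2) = m^2 - 3*m + 9/4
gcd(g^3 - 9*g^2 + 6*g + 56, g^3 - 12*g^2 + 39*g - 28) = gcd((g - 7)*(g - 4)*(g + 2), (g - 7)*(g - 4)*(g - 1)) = g^2 - 11*g + 28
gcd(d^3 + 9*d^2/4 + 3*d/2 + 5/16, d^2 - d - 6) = 1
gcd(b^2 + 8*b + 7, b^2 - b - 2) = b + 1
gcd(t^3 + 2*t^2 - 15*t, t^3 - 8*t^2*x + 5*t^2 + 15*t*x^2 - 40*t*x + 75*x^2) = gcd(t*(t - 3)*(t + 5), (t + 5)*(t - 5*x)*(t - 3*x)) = t + 5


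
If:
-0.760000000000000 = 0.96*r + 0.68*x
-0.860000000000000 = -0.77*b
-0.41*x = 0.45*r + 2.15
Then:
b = 1.12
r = 13.13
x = -19.66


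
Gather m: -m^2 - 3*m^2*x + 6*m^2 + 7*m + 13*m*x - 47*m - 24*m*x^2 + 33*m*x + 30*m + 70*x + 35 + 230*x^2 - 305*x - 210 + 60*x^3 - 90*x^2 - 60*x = m^2*(5 - 3*x) + m*(-24*x^2 + 46*x - 10) + 60*x^3 + 140*x^2 - 295*x - 175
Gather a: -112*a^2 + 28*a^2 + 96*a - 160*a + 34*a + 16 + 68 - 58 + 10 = -84*a^2 - 30*a + 36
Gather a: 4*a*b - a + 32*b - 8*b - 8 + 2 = a*(4*b - 1) + 24*b - 6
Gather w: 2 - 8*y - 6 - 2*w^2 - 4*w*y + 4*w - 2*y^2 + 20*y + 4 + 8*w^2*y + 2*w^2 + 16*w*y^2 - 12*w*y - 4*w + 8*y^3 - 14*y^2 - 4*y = 8*w^2*y + w*(16*y^2 - 16*y) + 8*y^3 - 16*y^2 + 8*y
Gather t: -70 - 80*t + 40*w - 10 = -80*t + 40*w - 80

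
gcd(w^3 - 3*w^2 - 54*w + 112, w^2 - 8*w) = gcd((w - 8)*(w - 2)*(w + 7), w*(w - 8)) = w - 8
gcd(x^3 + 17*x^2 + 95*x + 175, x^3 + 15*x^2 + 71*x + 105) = x^2 + 12*x + 35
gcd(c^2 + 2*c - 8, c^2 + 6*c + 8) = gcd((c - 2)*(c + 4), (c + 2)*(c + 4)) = c + 4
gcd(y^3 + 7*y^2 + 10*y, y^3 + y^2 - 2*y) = y^2 + 2*y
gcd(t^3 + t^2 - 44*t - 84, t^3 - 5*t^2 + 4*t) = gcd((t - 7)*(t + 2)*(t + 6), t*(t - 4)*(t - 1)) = 1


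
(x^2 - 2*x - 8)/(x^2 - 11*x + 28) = (x + 2)/(x - 7)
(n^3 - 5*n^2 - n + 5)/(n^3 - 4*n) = (n^3 - 5*n^2 - n + 5)/(n*(n^2 - 4))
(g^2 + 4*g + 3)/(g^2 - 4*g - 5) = (g + 3)/(g - 5)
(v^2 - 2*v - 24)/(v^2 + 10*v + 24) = (v - 6)/(v + 6)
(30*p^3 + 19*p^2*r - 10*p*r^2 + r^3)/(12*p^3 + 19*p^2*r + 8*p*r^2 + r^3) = (30*p^2 - 11*p*r + r^2)/(12*p^2 + 7*p*r + r^2)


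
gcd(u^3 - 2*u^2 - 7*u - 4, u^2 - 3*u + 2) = 1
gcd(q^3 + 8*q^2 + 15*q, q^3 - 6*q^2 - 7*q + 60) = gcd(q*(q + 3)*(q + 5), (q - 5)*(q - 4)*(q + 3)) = q + 3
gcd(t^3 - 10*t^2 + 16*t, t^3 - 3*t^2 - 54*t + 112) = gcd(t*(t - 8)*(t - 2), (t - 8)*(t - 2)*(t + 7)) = t^2 - 10*t + 16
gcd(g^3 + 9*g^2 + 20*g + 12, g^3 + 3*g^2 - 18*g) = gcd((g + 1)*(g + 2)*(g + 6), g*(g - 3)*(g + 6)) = g + 6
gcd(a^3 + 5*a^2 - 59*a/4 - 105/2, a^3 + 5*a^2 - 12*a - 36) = a + 6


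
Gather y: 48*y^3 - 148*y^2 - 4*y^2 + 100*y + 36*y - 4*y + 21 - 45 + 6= 48*y^3 - 152*y^2 + 132*y - 18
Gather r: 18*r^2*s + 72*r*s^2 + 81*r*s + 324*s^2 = 18*r^2*s + r*(72*s^2 + 81*s) + 324*s^2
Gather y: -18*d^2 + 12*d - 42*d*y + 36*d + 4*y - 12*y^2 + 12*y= -18*d^2 + 48*d - 12*y^2 + y*(16 - 42*d)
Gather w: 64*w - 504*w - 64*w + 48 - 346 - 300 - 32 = -504*w - 630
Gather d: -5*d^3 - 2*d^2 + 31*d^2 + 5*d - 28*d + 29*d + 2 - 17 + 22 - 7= -5*d^3 + 29*d^2 + 6*d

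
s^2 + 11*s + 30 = (s + 5)*(s + 6)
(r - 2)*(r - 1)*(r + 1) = r^3 - 2*r^2 - r + 2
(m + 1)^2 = m^2 + 2*m + 1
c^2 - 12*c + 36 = (c - 6)^2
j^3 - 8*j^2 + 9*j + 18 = (j - 6)*(j - 3)*(j + 1)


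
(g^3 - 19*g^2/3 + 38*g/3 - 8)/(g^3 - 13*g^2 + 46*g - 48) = (g - 4/3)/(g - 8)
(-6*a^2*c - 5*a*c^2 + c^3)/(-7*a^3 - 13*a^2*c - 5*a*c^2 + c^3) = c*(6*a - c)/(7*a^2 + 6*a*c - c^2)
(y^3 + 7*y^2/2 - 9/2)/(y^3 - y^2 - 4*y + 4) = (2*y^2 + 9*y + 9)/(2*(y^2 - 4))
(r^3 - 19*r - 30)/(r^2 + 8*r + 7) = (r^3 - 19*r - 30)/(r^2 + 8*r + 7)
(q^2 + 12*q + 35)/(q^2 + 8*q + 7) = (q + 5)/(q + 1)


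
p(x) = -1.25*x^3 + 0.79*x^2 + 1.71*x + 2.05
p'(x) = -3.75*x^2 + 1.58*x + 1.71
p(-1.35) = 4.26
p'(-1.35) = -7.26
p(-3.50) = 59.34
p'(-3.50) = -49.76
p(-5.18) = 188.13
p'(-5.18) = -107.10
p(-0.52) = 1.55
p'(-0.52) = -0.13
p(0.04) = 2.12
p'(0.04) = 1.77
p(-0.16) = 1.80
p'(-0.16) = 1.36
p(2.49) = -8.09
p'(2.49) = -17.61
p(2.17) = -3.29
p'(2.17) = -12.52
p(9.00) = -829.82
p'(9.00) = -287.82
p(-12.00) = 2255.29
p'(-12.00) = -557.25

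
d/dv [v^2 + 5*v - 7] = 2*v + 5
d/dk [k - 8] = 1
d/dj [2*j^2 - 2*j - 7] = 4*j - 2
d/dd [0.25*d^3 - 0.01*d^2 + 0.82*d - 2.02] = 0.75*d^2 - 0.02*d + 0.82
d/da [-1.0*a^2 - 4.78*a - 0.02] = -2.0*a - 4.78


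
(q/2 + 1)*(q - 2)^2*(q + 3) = q^4/2 + q^3/2 - 5*q^2 - 2*q + 12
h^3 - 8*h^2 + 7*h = h*(h - 7)*(h - 1)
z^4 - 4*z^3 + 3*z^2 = z^2*(z - 3)*(z - 1)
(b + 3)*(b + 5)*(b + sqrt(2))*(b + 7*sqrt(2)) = b^4 + 8*b^3 + 8*sqrt(2)*b^3 + 29*b^2 + 64*sqrt(2)*b^2 + 112*b + 120*sqrt(2)*b + 210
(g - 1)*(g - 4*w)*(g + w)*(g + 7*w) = g^4 + 4*g^3*w - g^3 - 25*g^2*w^2 - 4*g^2*w - 28*g*w^3 + 25*g*w^2 + 28*w^3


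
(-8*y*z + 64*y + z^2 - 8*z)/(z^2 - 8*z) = (-8*y + z)/z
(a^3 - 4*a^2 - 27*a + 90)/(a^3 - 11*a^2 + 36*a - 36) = (a + 5)/(a - 2)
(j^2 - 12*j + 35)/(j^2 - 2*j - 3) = (-j^2 + 12*j - 35)/(-j^2 + 2*j + 3)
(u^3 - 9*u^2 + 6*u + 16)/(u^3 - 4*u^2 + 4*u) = (u^2 - 7*u - 8)/(u*(u - 2))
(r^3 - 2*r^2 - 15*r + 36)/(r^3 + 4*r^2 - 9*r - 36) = (r - 3)/(r + 3)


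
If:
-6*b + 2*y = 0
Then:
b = y/3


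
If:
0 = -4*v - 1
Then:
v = -1/4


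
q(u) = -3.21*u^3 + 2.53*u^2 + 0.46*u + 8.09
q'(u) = -9.63*u^2 + 5.06*u + 0.46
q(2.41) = -21.04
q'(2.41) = -43.28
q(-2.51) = 73.64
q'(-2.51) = -72.91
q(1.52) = 3.36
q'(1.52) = -14.10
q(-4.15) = 279.18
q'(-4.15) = -186.39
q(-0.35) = 8.38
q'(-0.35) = -2.49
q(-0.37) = 8.43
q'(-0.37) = -2.73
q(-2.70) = 88.47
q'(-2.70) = -83.40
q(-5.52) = 622.55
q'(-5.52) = -320.90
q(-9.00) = 2548.97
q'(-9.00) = -825.11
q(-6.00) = 789.77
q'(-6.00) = -376.58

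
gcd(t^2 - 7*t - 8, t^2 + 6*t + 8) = 1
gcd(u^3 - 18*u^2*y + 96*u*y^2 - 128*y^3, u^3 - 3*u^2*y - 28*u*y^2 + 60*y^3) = -u + 2*y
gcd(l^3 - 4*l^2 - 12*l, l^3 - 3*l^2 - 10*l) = l^2 + 2*l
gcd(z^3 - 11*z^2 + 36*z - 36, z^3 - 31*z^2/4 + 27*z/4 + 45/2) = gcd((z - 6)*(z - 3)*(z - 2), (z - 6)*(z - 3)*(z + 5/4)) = z^2 - 9*z + 18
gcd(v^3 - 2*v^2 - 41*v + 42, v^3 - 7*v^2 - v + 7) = v^2 - 8*v + 7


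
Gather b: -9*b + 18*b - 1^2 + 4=9*b + 3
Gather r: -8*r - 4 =-8*r - 4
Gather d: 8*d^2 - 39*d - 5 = 8*d^2 - 39*d - 5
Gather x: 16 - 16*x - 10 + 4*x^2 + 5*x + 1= 4*x^2 - 11*x + 7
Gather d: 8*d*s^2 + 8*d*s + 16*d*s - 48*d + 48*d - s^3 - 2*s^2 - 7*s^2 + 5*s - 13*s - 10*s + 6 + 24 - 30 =d*(8*s^2 + 24*s) - s^3 - 9*s^2 - 18*s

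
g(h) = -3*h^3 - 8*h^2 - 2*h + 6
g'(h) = -9*h^2 - 16*h - 2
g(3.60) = -244.85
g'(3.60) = -176.24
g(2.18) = -67.46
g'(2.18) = -79.65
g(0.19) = 5.31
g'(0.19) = -5.36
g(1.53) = -26.53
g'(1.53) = -47.55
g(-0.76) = 4.22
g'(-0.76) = 4.96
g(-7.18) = 718.38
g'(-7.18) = -351.09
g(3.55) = -236.14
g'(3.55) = -172.22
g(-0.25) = 6.05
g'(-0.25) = 1.44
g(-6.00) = 378.00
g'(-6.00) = -230.00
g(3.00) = -153.00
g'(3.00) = -131.00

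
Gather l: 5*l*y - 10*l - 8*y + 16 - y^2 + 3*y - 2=l*(5*y - 10) - y^2 - 5*y + 14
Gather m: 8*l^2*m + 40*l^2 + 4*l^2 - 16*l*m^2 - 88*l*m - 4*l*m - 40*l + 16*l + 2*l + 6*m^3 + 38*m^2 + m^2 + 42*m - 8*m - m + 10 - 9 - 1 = 44*l^2 - 22*l + 6*m^3 + m^2*(39 - 16*l) + m*(8*l^2 - 92*l + 33)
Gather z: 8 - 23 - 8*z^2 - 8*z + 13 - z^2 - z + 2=-9*z^2 - 9*z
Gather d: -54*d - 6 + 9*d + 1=-45*d - 5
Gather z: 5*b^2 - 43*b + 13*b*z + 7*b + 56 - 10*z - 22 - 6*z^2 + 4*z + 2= 5*b^2 - 36*b - 6*z^2 + z*(13*b - 6) + 36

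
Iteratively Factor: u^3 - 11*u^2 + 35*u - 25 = (u - 5)*(u^2 - 6*u + 5) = (u - 5)^2*(u - 1)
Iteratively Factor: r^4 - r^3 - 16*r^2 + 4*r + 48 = (r - 2)*(r^3 + r^2 - 14*r - 24) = (r - 2)*(r + 3)*(r^2 - 2*r - 8) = (r - 2)*(r + 2)*(r + 3)*(r - 4)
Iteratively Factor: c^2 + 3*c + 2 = (c + 1)*(c + 2)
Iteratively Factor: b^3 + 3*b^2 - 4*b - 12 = (b + 3)*(b^2 - 4) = (b + 2)*(b + 3)*(b - 2)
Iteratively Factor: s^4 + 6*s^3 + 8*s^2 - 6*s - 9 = (s + 3)*(s^3 + 3*s^2 - s - 3) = (s + 3)^2*(s^2 - 1) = (s - 1)*(s + 3)^2*(s + 1)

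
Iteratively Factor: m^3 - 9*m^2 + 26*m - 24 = (m - 3)*(m^2 - 6*m + 8) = (m - 4)*(m - 3)*(m - 2)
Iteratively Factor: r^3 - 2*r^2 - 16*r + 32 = (r - 4)*(r^2 + 2*r - 8) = (r - 4)*(r + 4)*(r - 2)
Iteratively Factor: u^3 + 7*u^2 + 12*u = (u + 4)*(u^2 + 3*u) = u*(u + 4)*(u + 3)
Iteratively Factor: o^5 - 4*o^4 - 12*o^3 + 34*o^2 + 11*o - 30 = (o - 1)*(o^4 - 3*o^3 - 15*o^2 + 19*o + 30) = (o - 5)*(o - 1)*(o^3 + 2*o^2 - 5*o - 6) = (o - 5)*(o - 1)*(o + 1)*(o^2 + o - 6) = (o - 5)*(o - 2)*(o - 1)*(o + 1)*(o + 3)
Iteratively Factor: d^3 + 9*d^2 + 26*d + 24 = (d + 2)*(d^2 + 7*d + 12) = (d + 2)*(d + 3)*(d + 4)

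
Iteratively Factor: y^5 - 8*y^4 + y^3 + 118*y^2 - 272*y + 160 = (y - 1)*(y^4 - 7*y^3 - 6*y^2 + 112*y - 160) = (y - 1)*(y + 4)*(y^3 - 11*y^2 + 38*y - 40) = (y - 2)*(y - 1)*(y + 4)*(y^2 - 9*y + 20) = (y - 5)*(y - 2)*(y - 1)*(y + 4)*(y - 4)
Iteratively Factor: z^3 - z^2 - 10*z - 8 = (z + 2)*(z^2 - 3*z - 4) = (z - 4)*(z + 2)*(z + 1)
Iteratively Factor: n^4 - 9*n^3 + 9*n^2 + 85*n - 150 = (n + 3)*(n^3 - 12*n^2 + 45*n - 50) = (n - 5)*(n + 3)*(n^2 - 7*n + 10) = (n - 5)*(n - 2)*(n + 3)*(n - 5)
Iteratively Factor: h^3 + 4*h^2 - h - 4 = (h - 1)*(h^2 + 5*h + 4) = (h - 1)*(h + 4)*(h + 1)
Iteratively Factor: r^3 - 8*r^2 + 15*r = (r - 3)*(r^2 - 5*r) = (r - 5)*(r - 3)*(r)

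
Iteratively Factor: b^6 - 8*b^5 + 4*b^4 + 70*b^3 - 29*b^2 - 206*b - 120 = (b + 1)*(b^5 - 9*b^4 + 13*b^3 + 57*b^2 - 86*b - 120) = (b + 1)*(b + 2)*(b^4 - 11*b^3 + 35*b^2 - 13*b - 60) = (b - 4)*(b + 1)*(b + 2)*(b^3 - 7*b^2 + 7*b + 15) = (b - 5)*(b - 4)*(b + 1)*(b + 2)*(b^2 - 2*b - 3) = (b - 5)*(b - 4)*(b + 1)^2*(b + 2)*(b - 3)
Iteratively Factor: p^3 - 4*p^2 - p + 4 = (p - 4)*(p^2 - 1) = (p - 4)*(p + 1)*(p - 1)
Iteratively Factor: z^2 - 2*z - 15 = (z - 5)*(z + 3)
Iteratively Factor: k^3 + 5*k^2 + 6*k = (k + 2)*(k^2 + 3*k) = k*(k + 2)*(k + 3)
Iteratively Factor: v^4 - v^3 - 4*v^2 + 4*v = (v - 1)*(v^3 - 4*v) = (v - 2)*(v - 1)*(v^2 + 2*v) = (v - 2)*(v - 1)*(v + 2)*(v)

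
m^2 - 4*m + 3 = (m - 3)*(m - 1)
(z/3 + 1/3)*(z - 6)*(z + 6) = z^3/3 + z^2/3 - 12*z - 12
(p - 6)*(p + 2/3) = p^2 - 16*p/3 - 4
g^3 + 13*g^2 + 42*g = g*(g + 6)*(g + 7)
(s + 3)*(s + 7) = s^2 + 10*s + 21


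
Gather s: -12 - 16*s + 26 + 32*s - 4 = 16*s + 10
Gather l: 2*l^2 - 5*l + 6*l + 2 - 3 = 2*l^2 + l - 1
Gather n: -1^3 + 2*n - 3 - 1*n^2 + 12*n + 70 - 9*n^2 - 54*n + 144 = -10*n^2 - 40*n + 210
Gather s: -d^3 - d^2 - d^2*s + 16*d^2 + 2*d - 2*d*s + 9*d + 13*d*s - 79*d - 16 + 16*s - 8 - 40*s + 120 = -d^3 + 15*d^2 - 68*d + s*(-d^2 + 11*d - 24) + 96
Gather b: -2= -2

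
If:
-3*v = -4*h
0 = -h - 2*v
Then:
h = 0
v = 0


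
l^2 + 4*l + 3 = (l + 1)*(l + 3)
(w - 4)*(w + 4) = w^2 - 16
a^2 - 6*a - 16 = (a - 8)*(a + 2)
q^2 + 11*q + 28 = (q + 4)*(q + 7)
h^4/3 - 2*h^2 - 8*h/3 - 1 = (h/3 + 1/3)*(h - 3)*(h + 1)^2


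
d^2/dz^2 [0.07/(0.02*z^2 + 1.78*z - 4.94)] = (-5.6e-5*z^2 - 0.004984*z + 0.07*(0.04*z + 1.78)*(0.08*z + 3.56) + 0.013832)/(0.02*z^2 + 1.78*z - 4.94)^3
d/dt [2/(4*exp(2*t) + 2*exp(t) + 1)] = (-16*exp(t) - 4)*exp(t)/(4*exp(2*t) + 2*exp(t) + 1)^2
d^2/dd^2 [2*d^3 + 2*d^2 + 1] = 12*d + 4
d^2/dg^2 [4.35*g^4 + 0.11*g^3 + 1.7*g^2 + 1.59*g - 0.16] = 52.2*g^2 + 0.66*g + 3.4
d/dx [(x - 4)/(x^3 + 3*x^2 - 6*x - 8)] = (x^3 + 3*x^2 - 6*x - 3*(x - 4)*(x^2 + 2*x - 2) - 8)/(x^3 + 3*x^2 - 6*x - 8)^2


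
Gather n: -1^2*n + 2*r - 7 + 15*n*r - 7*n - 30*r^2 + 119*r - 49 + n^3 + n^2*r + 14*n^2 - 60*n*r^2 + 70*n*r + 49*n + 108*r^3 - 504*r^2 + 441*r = n^3 + n^2*(r + 14) + n*(-60*r^2 + 85*r + 41) + 108*r^3 - 534*r^2 + 562*r - 56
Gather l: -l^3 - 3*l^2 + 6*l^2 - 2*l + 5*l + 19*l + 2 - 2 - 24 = -l^3 + 3*l^2 + 22*l - 24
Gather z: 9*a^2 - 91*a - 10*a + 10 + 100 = 9*a^2 - 101*a + 110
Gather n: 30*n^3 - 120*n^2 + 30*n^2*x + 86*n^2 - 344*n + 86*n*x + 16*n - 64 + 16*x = 30*n^3 + n^2*(30*x - 34) + n*(86*x - 328) + 16*x - 64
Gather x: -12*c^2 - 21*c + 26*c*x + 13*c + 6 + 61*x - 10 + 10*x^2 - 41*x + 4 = -12*c^2 - 8*c + 10*x^2 + x*(26*c + 20)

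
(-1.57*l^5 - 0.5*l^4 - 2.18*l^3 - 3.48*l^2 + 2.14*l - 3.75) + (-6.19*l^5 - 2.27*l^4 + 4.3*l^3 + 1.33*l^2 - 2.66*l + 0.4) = -7.76*l^5 - 2.77*l^4 + 2.12*l^3 - 2.15*l^2 - 0.52*l - 3.35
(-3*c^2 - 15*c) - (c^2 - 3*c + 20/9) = -4*c^2 - 12*c - 20/9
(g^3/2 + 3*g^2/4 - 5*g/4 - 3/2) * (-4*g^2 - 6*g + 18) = -2*g^5 - 6*g^4 + 19*g^3/2 + 27*g^2 - 27*g/2 - 27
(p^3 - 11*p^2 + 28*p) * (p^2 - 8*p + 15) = p^5 - 19*p^4 + 131*p^3 - 389*p^2 + 420*p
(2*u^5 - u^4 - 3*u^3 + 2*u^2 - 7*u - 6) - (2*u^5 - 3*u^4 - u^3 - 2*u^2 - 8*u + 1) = 2*u^4 - 2*u^3 + 4*u^2 + u - 7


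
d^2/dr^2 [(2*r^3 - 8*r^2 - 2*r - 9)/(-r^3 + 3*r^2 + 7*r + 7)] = 4*(r^6 - 18*r^5 + 60*r^4 - 8*r^3 - 330*r^2 + 168*r + 273)/(r^9 - 9*r^8 + 6*r^7 + 78*r^6 + 84*r^5 - 336*r^4 - 1078*r^3 - 1470*r^2 - 1029*r - 343)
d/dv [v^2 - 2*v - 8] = 2*v - 2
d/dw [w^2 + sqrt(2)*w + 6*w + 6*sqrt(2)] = 2*w + sqrt(2) + 6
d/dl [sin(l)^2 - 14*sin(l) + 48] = 2*(sin(l) - 7)*cos(l)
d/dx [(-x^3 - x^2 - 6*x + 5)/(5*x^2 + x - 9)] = (-5*x^4 - 2*x^3 + 56*x^2 - 32*x + 49)/(25*x^4 + 10*x^3 - 89*x^2 - 18*x + 81)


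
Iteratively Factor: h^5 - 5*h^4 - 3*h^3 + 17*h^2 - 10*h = (h + 2)*(h^4 - 7*h^3 + 11*h^2 - 5*h) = (h - 5)*(h + 2)*(h^3 - 2*h^2 + h) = h*(h - 5)*(h + 2)*(h^2 - 2*h + 1) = h*(h - 5)*(h - 1)*(h + 2)*(h - 1)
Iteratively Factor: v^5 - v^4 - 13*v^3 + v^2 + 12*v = (v - 1)*(v^4 - 13*v^2 - 12*v) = (v - 4)*(v - 1)*(v^3 + 4*v^2 + 3*v) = v*(v - 4)*(v - 1)*(v^2 + 4*v + 3) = v*(v - 4)*(v - 1)*(v + 3)*(v + 1)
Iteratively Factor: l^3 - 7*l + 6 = (l - 2)*(l^2 + 2*l - 3) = (l - 2)*(l - 1)*(l + 3)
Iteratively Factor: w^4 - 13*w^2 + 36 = (w + 2)*(w^3 - 2*w^2 - 9*w + 18) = (w - 3)*(w + 2)*(w^2 + w - 6) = (w - 3)*(w - 2)*(w + 2)*(w + 3)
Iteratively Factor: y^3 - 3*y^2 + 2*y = (y - 1)*(y^2 - 2*y) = (y - 2)*(y - 1)*(y)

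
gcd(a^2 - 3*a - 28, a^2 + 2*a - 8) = a + 4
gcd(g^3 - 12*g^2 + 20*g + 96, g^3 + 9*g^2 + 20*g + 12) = g + 2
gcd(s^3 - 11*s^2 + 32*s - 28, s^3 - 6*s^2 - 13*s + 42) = s^2 - 9*s + 14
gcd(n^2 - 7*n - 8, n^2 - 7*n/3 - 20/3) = 1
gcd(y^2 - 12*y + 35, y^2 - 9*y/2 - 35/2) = y - 7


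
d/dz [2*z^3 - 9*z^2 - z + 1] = 6*z^2 - 18*z - 1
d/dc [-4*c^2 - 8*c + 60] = -8*c - 8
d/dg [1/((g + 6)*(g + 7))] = (-2*g - 13)/(g^4 + 26*g^3 + 253*g^2 + 1092*g + 1764)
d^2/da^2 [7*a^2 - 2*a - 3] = 14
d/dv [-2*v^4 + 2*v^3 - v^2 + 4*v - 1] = -8*v^3 + 6*v^2 - 2*v + 4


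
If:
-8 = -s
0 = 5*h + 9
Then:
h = -9/5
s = 8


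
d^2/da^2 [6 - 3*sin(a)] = 3*sin(a)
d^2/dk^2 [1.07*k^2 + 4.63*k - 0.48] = 2.14000000000000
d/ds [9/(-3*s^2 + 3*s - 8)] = 27*(2*s - 1)/(3*s^2 - 3*s + 8)^2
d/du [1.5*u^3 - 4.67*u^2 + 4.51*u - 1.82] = 4.5*u^2 - 9.34*u + 4.51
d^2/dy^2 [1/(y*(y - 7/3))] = 6*(27*y^2 - 63*y + 49)/(y^3*(27*y^3 - 189*y^2 + 441*y - 343))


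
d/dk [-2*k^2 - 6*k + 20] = -4*k - 6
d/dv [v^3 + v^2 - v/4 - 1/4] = 3*v^2 + 2*v - 1/4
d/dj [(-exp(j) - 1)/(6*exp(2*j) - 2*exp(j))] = (3*exp(2*j) + 6*exp(j) - 1)*exp(-j)/(2*(9*exp(2*j) - 6*exp(j) + 1))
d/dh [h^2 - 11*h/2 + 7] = 2*h - 11/2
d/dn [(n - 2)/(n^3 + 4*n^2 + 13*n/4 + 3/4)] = 4*(-4*n^2 + 6*n + 29)/(8*n^5 + 60*n^4 + 150*n^3 + 145*n^2 + 60*n + 9)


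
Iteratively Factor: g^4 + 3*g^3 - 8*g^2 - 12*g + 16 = (g + 4)*(g^3 - g^2 - 4*g + 4) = (g - 2)*(g + 4)*(g^2 + g - 2) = (g - 2)*(g - 1)*(g + 4)*(g + 2)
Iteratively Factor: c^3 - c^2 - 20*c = (c - 5)*(c^2 + 4*c) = (c - 5)*(c + 4)*(c)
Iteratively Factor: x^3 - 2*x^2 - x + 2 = (x - 2)*(x^2 - 1) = (x - 2)*(x + 1)*(x - 1)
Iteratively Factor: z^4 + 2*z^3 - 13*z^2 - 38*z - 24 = (z + 1)*(z^3 + z^2 - 14*z - 24) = (z + 1)*(z + 2)*(z^2 - z - 12) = (z - 4)*(z + 1)*(z + 2)*(z + 3)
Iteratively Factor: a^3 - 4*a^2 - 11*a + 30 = (a - 5)*(a^2 + a - 6) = (a - 5)*(a + 3)*(a - 2)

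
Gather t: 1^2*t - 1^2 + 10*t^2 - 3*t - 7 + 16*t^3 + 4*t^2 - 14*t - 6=16*t^3 + 14*t^2 - 16*t - 14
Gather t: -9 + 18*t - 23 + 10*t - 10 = 28*t - 42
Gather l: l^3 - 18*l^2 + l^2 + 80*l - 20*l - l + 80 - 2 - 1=l^3 - 17*l^2 + 59*l + 77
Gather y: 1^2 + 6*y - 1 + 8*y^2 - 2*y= 8*y^2 + 4*y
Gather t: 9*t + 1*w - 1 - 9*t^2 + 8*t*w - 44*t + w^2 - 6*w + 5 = -9*t^2 + t*(8*w - 35) + w^2 - 5*w + 4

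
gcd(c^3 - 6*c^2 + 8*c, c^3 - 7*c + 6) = c - 2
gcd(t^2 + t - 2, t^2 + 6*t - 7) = t - 1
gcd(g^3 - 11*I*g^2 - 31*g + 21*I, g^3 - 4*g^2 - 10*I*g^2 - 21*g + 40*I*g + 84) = g^2 - 10*I*g - 21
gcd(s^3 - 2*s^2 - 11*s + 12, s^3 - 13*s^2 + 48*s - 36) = s - 1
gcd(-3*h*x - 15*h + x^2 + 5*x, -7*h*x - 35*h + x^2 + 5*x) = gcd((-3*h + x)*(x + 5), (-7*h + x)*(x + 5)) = x + 5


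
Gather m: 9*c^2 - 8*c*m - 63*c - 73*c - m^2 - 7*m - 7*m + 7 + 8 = 9*c^2 - 136*c - m^2 + m*(-8*c - 14) + 15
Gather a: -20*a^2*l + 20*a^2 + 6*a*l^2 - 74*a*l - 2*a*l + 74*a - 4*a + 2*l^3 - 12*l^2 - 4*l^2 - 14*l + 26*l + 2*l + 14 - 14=a^2*(20 - 20*l) + a*(6*l^2 - 76*l + 70) + 2*l^3 - 16*l^2 + 14*l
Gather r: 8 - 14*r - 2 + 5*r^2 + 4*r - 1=5*r^2 - 10*r + 5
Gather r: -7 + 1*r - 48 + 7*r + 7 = 8*r - 48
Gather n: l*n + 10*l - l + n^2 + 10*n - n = 9*l + n^2 + n*(l + 9)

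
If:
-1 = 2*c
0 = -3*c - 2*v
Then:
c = -1/2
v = 3/4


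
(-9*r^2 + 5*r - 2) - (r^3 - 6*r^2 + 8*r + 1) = -r^3 - 3*r^2 - 3*r - 3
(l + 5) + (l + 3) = 2*l + 8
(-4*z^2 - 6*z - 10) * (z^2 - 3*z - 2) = -4*z^4 + 6*z^3 + 16*z^2 + 42*z + 20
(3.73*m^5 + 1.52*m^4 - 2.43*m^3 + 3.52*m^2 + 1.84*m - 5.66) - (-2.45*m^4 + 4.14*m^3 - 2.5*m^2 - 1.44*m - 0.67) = 3.73*m^5 + 3.97*m^4 - 6.57*m^3 + 6.02*m^2 + 3.28*m - 4.99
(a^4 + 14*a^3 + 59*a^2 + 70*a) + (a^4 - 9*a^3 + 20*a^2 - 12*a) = 2*a^4 + 5*a^3 + 79*a^2 + 58*a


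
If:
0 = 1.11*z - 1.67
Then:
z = 1.50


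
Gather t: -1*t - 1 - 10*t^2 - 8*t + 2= -10*t^2 - 9*t + 1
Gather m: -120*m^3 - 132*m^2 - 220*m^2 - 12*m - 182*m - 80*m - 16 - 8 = -120*m^3 - 352*m^2 - 274*m - 24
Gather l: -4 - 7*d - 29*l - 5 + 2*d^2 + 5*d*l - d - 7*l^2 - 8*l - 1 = 2*d^2 - 8*d - 7*l^2 + l*(5*d - 37) - 10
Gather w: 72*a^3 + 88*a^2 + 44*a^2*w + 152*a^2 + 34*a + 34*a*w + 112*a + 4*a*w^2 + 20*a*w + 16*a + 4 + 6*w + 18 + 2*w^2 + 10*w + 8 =72*a^3 + 240*a^2 + 162*a + w^2*(4*a + 2) + w*(44*a^2 + 54*a + 16) + 30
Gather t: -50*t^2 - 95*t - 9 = -50*t^2 - 95*t - 9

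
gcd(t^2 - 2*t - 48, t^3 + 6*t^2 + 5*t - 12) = 1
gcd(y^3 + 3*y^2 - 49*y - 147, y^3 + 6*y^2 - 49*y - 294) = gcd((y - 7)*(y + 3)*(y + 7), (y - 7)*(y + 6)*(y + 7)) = y^2 - 49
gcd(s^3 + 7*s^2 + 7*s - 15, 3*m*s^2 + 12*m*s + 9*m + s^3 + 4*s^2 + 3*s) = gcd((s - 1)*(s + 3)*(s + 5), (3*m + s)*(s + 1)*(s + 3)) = s + 3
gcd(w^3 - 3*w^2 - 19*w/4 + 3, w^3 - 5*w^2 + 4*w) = w - 4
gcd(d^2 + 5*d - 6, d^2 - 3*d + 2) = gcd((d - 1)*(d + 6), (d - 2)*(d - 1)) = d - 1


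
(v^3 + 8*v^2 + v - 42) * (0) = 0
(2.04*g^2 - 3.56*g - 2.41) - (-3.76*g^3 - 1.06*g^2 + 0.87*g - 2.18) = 3.76*g^3 + 3.1*g^2 - 4.43*g - 0.23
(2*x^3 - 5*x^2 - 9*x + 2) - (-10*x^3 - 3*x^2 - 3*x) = 12*x^3 - 2*x^2 - 6*x + 2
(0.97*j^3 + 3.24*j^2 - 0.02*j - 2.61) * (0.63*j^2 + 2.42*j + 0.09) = 0.6111*j^5 + 4.3886*j^4 + 7.9155*j^3 - 1.4011*j^2 - 6.318*j - 0.2349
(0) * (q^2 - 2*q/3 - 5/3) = 0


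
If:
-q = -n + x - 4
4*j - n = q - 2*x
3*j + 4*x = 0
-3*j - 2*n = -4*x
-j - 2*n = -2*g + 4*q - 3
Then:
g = 179/62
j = 16/31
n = -48/31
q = 88/31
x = -12/31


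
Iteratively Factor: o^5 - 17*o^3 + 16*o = (o + 1)*(o^4 - o^3 - 16*o^2 + 16*o) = (o + 1)*(o + 4)*(o^3 - 5*o^2 + 4*o) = (o - 4)*(o + 1)*(o + 4)*(o^2 - o) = (o - 4)*(o - 1)*(o + 1)*(o + 4)*(o)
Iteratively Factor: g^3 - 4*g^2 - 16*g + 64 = (g + 4)*(g^2 - 8*g + 16) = (g - 4)*(g + 4)*(g - 4)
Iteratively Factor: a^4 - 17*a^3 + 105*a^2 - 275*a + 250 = (a - 5)*(a^3 - 12*a^2 + 45*a - 50) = (a - 5)^2*(a^2 - 7*a + 10) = (a - 5)^2*(a - 2)*(a - 5)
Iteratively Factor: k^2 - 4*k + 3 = (k - 3)*(k - 1)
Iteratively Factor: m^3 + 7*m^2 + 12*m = (m + 4)*(m^2 + 3*m) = m*(m + 4)*(m + 3)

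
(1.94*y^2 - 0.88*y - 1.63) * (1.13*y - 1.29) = 2.1922*y^3 - 3.497*y^2 - 0.7067*y + 2.1027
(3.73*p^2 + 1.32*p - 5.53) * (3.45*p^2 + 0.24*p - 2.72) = 12.8685*p^4 + 5.4492*p^3 - 28.9073*p^2 - 4.9176*p + 15.0416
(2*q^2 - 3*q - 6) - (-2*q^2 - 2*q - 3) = 4*q^2 - q - 3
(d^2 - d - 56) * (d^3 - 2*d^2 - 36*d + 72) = d^5 - 3*d^4 - 90*d^3 + 220*d^2 + 1944*d - 4032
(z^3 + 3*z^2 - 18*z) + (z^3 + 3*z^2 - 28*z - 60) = 2*z^3 + 6*z^2 - 46*z - 60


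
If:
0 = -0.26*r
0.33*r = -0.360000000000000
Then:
No Solution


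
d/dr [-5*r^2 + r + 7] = 1 - 10*r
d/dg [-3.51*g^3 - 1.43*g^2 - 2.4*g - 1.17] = -10.53*g^2 - 2.86*g - 2.4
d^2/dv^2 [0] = 0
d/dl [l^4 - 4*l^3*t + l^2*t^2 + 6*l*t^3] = 4*l^3 - 12*l^2*t + 2*l*t^2 + 6*t^3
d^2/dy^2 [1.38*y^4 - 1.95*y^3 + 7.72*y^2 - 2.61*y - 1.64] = 16.56*y^2 - 11.7*y + 15.44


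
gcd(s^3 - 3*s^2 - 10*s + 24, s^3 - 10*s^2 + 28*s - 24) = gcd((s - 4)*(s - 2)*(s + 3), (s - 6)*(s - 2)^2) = s - 2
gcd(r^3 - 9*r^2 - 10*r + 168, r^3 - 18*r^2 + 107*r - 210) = r^2 - 13*r + 42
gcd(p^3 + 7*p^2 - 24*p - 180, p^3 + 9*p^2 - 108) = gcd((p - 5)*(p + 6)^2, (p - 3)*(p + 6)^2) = p^2 + 12*p + 36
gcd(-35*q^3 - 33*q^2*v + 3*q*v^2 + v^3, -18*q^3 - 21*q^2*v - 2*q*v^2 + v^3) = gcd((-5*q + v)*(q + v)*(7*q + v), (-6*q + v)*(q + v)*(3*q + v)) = q + v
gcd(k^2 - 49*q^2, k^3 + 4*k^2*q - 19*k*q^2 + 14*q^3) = k + 7*q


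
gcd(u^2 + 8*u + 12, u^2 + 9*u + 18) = u + 6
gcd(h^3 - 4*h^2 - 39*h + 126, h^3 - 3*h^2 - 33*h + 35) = h - 7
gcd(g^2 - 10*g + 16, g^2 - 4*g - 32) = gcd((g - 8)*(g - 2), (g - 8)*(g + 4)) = g - 8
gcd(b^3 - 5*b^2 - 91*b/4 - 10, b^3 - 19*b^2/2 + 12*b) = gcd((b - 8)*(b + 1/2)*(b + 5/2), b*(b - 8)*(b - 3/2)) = b - 8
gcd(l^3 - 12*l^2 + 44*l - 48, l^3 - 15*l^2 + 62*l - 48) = l - 6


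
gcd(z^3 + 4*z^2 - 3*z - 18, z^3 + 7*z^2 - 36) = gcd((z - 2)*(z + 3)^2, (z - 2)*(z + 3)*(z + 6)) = z^2 + z - 6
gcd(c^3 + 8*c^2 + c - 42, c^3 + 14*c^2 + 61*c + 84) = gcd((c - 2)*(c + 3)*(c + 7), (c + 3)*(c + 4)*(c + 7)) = c^2 + 10*c + 21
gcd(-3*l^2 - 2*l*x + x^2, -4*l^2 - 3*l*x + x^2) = l + x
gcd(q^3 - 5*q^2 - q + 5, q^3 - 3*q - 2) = q + 1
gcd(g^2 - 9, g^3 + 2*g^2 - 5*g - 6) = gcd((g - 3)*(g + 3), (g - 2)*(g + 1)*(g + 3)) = g + 3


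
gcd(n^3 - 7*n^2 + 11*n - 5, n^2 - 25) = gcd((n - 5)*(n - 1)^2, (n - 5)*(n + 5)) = n - 5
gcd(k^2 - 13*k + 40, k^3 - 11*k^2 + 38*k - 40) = k - 5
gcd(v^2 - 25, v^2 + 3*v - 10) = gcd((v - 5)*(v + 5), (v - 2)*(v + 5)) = v + 5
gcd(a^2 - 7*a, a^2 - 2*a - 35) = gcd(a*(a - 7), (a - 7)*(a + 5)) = a - 7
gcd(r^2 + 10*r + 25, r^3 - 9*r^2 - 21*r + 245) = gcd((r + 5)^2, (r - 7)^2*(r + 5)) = r + 5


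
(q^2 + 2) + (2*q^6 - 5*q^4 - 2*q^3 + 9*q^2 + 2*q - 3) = 2*q^6 - 5*q^4 - 2*q^3 + 10*q^2 + 2*q - 1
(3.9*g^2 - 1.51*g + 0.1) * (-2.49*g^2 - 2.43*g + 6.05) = -9.711*g^4 - 5.7171*g^3 + 27.0153*g^2 - 9.3785*g + 0.605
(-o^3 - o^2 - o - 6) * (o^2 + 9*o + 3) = -o^5 - 10*o^4 - 13*o^3 - 18*o^2 - 57*o - 18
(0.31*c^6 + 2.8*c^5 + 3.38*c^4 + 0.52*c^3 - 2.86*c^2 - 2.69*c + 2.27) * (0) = 0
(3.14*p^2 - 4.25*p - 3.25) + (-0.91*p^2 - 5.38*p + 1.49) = 2.23*p^2 - 9.63*p - 1.76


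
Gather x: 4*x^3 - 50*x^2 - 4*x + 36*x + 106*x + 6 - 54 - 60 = 4*x^3 - 50*x^2 + 138*x - 108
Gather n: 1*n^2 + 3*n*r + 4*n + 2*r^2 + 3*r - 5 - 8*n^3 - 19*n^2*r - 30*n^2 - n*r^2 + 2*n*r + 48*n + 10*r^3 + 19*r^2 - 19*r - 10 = -8*n^3 + n^2*(-19*r - 29) + n*(-r^2 + 5*r + 52) + 10*r^3 + 21*r^2 - 16*r - 15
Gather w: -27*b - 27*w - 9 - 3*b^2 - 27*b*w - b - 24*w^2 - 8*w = -3*b^2 - 28*b - 24*w^2 + w*(-27*b - 35) - 9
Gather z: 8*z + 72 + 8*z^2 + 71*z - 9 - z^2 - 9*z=7*z^2 + 70*z + 63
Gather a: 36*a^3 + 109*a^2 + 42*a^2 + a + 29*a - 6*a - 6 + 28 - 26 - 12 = 36*a^3 + 151*a^2 + 24*a - 16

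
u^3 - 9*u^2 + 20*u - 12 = (u - 6)*(u - 2)*(u - 1)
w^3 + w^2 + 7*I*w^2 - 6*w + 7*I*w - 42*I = (w - 2)*(w + 3)*(w + 7*I)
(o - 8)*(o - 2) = o^2 - 10*o + 16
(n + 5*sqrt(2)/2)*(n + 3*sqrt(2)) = n^2 + 11*sqrt(2)*n/2 + 15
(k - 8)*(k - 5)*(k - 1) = k^3 - 14*k^2 + 53*k - 40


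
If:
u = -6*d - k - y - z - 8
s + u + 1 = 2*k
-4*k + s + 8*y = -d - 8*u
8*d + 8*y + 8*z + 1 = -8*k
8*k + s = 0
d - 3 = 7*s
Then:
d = -83/54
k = 35/432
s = -35/54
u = -41/216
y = 145/288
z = 715/864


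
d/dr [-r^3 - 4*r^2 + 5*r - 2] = -3*r^2 - 8*r + 5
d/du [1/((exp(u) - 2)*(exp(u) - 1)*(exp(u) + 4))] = -((exp(u) - 2)*(exp(u) - 1) + (exp(u) - 2)*(exp(u) + 4) + (exp(u) - 1)*(exp(u) + 4))/(4*(exp(u) - 2)^2*(exp(u) + 4)^2*sinh(u/2)^2)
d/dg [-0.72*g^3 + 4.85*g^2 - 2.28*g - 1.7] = -2.16*g^2 + 9.7*g - 2.28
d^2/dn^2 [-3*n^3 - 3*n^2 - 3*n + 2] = -18*n - 6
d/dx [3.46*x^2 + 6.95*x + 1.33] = 6.92*x + 6.95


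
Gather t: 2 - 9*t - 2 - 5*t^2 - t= -5*t^2 - 10*t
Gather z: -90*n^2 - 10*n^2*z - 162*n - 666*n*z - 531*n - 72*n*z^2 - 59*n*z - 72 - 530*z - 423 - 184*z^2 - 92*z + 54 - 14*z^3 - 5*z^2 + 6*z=-90*n^2 - 693*n - 14*z^3 + z^2*(-72*n - 189) + z*(-10*n^2 - 725*n - 616) - 441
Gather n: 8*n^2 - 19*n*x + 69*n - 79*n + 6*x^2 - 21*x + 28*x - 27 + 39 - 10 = 8*n^2 + n*(-19*x - 10) + 6*x^2 + 7*x + 2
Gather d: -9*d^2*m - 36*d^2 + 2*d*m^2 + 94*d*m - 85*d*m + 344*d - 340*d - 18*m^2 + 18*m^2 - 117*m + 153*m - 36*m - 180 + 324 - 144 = d^2*(-9*m - 36) + d*(2*m^2 + 9*m + 4)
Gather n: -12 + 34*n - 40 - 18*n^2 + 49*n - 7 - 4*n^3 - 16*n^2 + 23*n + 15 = -4*n^3 - 34*n^2 + 106*n - 44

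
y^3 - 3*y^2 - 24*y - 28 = (y - 7)*(y + 2)^2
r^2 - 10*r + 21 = (r - 7)*(r - 3)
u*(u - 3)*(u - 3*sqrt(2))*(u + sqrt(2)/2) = u^4 - 5*sqrt(2)*u^3/2 - 3*u^3 - 3*u^2 + 15*sqrt(2)*u^2/2 + 9*u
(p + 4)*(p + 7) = p^2 + 11*p + 28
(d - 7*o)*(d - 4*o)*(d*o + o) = d^3*o - 11*d^2*o^2 + d^2*o + 28*d*o^3 - 11*d*o^2 + 28*o^3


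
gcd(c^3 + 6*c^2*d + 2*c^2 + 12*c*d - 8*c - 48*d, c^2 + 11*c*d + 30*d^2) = c + 6*d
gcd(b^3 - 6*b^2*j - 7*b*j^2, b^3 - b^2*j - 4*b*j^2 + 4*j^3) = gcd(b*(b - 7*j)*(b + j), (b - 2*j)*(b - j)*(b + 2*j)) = 1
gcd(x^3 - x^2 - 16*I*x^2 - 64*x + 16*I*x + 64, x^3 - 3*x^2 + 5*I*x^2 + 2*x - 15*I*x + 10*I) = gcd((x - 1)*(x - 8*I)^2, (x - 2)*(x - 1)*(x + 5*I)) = x - 1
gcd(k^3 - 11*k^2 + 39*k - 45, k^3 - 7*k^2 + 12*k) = k - 3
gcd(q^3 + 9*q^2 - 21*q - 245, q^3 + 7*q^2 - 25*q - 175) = q^2 + 2*q - 35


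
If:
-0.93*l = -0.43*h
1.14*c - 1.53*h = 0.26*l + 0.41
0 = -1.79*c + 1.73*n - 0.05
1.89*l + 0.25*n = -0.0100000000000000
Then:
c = 0.23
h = -0.09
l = -0.04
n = 0.27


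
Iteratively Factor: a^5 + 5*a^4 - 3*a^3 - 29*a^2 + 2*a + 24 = (a + 4)*(a^4 + a^3 - 7*a^2 - a + 6) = (a + 3)*(a + 4)*(a^3 - 2*a^2 - a + 2) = (a + 1)*(a + 3)*(a + 4)*(a^2 - 3*a + 2) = (a - 2)*(a + 1)*(a + 3)*(a + 4)*(a - 1)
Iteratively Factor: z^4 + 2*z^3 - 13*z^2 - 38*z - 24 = (z + 3)*(z^3 - z^2 - 10*z - 8) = (z + 2)*(z + 3)*(z^2 - 3*z - 4) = (z - 4)*(z + 2)*(z + 3)*(z + 1)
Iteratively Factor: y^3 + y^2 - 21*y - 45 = (y + 3)*(y^2 - 2*y - 15) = (y - 5)*(y + 3)*(y + 3)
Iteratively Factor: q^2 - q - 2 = (q - 2)*(q + 1)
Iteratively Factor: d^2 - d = (d)*(d - 1)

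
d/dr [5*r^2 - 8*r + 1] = 10*r - 8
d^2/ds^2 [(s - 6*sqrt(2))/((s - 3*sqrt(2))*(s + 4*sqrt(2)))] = 2*(s^3 - 18*sqrt(2)*s^2 + 36*s - 132*sqrt(2))/(s^6 + 3*sqrt(2)*s^5 - 66*s^4 - 142*sqrt(2)*s^3 + 1584*s^2 + 1728*sqrt(2)*s - 13824)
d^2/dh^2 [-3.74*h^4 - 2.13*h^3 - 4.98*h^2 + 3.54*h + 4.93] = -44.88*h^2 - 12.78*h - 9.96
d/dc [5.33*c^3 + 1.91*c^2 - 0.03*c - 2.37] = 15.99*c^2 + 3.82*c - 0.03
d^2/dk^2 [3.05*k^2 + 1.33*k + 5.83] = 6.10000000000000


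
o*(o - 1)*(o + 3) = o^3 + 2*o^2 - 3*o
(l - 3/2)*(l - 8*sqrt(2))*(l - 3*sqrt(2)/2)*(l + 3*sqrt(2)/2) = l^4 - 8*sqrt(2)*l^3 - 3*l^3/2 - 9*l^2/2 + 12*sqrt(2)*l^2 + 27*l/4 + 36*sqrt(2)*l - 54*sqrt(2)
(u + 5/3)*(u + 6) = u^2 + 23*u/3 + 10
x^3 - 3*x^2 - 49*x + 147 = (x - 7)*(x - 3)*(x + 7)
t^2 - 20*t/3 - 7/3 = (t - 7)*(t + 1/3)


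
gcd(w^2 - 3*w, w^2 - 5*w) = w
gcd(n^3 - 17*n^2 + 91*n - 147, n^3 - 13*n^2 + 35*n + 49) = n^2 - 14*n + 49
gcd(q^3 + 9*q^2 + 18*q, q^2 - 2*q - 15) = q + 3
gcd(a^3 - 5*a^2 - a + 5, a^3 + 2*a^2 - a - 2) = a^2 - 1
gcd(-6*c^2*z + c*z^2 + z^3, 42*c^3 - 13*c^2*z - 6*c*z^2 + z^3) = -6*c^2 + c*z + z^2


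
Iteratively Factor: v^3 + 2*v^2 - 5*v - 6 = (v + 1)*(v^2 + v - 6) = (v + 1)*(v + 3)*(v - 2)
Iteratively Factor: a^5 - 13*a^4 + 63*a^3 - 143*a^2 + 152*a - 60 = (a - 5)*(a^4 - 8*a^3 + 23*a^2 - 28*a + 12) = (a - 5)*(a - 2)*(a^3 - 6*a^2 + 11*a - 6) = (a - 5)*(a - 3)*(a - 2)*(a^2 - 3*a + 2) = (a - 5)*(a - 3)*(a - 2)^2*(a - 1)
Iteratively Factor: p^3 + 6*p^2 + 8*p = (p + 4)*(p^2 + 2*p) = (p + 2)*(p + 4)*(p)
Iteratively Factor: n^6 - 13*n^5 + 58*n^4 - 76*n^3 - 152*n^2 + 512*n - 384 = (n - 4)*(n^5 - 9*n^4 + 22*n^3 + 12*n^2 - 104*n + 96) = (n - 4)*(n - 2)*(n^4 - 7*n^3 + 8*n^2 + 28*n - 48) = (n - 4)*(n - 3)*(n - 2)*(n^3 - 4*n^2 - 4*n + 16) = (n - 4)*(n - 3)*(n - 2)*(n + 2)*(n^2 - 6*n + 8) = (n - 4)^2*(n - 3)*(n - 2)*(n + 2)*(n - 2)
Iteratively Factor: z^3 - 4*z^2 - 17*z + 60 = (z - 3)*(z^2 - z - 20) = (z - 5)*(z - 3)*(z + 4)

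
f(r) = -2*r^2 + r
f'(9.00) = -35.00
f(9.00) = -153.00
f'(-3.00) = 13.00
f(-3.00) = -21.00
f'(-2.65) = 11.60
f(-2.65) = -16.70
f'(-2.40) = 10.60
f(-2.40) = -13.92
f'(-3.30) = 14.20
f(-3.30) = -25.08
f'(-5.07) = 21.28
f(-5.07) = -56.48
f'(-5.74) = 23.96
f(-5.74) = -71.64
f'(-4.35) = 18.40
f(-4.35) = -42.20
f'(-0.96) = 4.84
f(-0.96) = -2.80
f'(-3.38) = 14.52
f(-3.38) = -26.23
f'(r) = 1 - 4*r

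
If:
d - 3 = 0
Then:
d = 3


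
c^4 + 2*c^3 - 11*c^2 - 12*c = c*(c - 3)*(c + 1)*(c + 4)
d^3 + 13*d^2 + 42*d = d*(d + 6)*(d + 7)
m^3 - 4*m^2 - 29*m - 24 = (m - 8)*(m + 1)*(m + 3)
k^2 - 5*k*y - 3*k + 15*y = (k - 3)*(k - 5*y)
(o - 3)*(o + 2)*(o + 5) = o^3 + 4*o^2 - 11*o - 30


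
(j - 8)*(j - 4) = j^2 - 12*j + 32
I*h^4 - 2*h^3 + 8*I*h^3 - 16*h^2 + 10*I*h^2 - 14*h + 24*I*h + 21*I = (h + 7)*(h - I)*(h + 3*I)*(I*h + I)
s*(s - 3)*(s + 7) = s^3 + 4*s^2 - 21*s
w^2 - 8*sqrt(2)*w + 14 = (w - 7*sqrt(2))*(w - sqrt(2))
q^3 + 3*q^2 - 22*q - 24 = (q - 4)*(q + 1)*(q + 6)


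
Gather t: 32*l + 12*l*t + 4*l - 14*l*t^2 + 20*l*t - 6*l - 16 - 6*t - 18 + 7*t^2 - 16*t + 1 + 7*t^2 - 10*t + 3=30*l + t^2*(14 - 14*l) + t*(32*l - 32) - 30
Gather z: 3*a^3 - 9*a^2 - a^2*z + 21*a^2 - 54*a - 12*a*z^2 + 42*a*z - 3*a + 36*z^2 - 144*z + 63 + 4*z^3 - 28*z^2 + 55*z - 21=3*a^3 + 12*a^2 - 57*a + 4*z^3 + z^2*(8 - 12*a) + z*(-a^2 + 42*a - 89) + 42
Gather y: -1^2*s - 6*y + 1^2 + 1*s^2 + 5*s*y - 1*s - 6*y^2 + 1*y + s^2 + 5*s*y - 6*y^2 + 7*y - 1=2*s^2 - 2*s - 12*y^2 + y*(10*s + 2)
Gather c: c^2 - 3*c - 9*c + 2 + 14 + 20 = c^2 - 12*c + 36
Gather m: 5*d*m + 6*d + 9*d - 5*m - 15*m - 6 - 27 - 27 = 15*d + m*(5*d - 20) - 60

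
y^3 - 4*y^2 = y^2*(y - 4)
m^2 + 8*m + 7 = (m + 1)*(m + 7)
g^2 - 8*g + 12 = (g - 6)*(g - 2)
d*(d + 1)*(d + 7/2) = d^3 + 9*d^2/2 + 7*d/2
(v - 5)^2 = v^2 - 10*v + 25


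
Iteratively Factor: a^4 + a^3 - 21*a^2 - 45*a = (a + 3)*(a^3 - 2*a^2 - 15*a) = (a + 3)^2*(a^2 - 5*a) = (a - 5)*(a + 3)^2*(a)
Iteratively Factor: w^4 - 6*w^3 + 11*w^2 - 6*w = (w)*(w^3 - 6*w^2 + 11*w - 6) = w*(w - 1)*(w^2 - 5*w + 6) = w*(w - 2)*(w - 1)*(w - 3)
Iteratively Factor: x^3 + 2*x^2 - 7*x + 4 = (x - 1)*(x^2 + 3*x - 4) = (x - 1)*(x + 4)*(x - 1)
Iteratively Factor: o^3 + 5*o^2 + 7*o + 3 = (o + 3)*(o^2 + 2*o + 1) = (o + 1)*(o + 3)*(o + 1)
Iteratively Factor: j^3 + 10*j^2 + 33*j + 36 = (j + 3)*(j^2 + 7*j + 12) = (j + 3)*(j + 4)*(j + 3)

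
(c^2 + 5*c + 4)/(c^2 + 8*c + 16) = (c + 1)/(c + 4)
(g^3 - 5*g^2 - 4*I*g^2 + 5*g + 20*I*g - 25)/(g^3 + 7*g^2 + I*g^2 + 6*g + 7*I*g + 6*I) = (g^2 - 5*g*(1 + I) + 25*I)/(g^2 + 7*g + 6)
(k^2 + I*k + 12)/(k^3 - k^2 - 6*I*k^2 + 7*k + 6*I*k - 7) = (k^2 + I*k + 12)/(k^3 - k^2*(1 + 6*I) + k*(7 + 6*I) - 7)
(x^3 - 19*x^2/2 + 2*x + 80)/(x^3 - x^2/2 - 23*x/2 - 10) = (x - 8)/(x + 1)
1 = 1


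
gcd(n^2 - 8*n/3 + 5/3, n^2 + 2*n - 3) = n - 1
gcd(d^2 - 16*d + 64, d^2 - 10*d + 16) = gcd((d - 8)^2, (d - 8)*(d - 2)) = d - 8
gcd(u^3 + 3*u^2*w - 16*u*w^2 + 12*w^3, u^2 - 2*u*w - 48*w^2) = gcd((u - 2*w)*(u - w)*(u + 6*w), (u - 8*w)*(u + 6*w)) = u + 6*w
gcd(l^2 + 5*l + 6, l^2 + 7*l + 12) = l + 3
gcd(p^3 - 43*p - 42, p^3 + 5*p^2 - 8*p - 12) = p^2 + 7*p + 6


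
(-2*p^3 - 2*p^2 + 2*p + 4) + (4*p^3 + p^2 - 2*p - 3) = 2*p^3 - p^2 + 1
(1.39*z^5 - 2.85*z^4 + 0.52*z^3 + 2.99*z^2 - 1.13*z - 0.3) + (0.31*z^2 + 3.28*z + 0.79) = 1.39*z^5 - 2.85*z^4 + 0.52*z^3 + 3.3*z^2 + 2.15*z + 0.49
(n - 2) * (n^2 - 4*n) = n^3 - 6*n^2 + 8*n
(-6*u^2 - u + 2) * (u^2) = -6*u^4 - u^3 + 2*u^2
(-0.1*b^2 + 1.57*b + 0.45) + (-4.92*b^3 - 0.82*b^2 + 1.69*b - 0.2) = -4.92*b^3 - 0.92*b^2 + 3.26*b + 0.25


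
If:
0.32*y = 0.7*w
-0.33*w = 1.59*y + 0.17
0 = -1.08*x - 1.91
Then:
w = -0.04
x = -1.77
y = -0.10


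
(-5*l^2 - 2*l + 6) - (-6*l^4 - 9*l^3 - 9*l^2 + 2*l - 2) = 6*l^4 + 9*l^3 + 4*l^2 - 4*l + 8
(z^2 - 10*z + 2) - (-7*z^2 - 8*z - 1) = 8*z^2 - 2*z + 3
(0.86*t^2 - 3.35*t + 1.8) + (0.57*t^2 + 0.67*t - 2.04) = 1.43*t^2 - 2.68*t - 0.24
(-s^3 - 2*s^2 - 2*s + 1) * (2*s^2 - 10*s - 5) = -2*s^5 + 6*s^4 + 21*s^3 + 32*s^2 - 5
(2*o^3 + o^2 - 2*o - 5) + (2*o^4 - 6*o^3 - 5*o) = 2*o^4 - 4*o^3 + o^2 - 7*o - 5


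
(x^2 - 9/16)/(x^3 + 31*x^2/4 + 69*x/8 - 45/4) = (4*x + 3)/(2*(2*x^2 + 17*x + 30))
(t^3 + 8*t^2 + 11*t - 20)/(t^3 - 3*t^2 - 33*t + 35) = (t + 4)/(t - 7)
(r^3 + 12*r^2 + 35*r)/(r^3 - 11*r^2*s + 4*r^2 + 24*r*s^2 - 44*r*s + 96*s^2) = r*(r^2 + 12*r + 35)/(r^3 - 11*r^2*s + 4*r^2 + 24*r*s^2 - 44*r*s + 96*s^2)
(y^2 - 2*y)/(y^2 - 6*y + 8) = y/(y - 4)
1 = 1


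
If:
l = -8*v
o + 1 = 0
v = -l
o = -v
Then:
No Solution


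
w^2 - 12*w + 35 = (w - 7)*(w - 5)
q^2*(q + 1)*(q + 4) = q^4 + 5*q^3 + 4*q^2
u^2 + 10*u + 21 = (u + 3)*(u + 7)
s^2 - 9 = (s - 3)*(s + 3)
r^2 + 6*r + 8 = (r + 2)*(r + 4)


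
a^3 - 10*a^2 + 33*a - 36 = (a - 4)*(a - 3)^2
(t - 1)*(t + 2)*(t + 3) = t^3 + 4*t^2 + t - 6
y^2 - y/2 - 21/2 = (y - 7/2)*(y + 3)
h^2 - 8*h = h*(h - 8)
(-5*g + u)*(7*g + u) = -35*g^2 + 2*g*u + u^2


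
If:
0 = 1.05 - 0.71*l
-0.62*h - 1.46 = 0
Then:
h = -2.35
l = 1.48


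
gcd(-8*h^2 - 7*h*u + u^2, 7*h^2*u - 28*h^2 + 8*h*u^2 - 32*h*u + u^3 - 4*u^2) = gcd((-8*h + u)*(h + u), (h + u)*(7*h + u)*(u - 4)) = h + u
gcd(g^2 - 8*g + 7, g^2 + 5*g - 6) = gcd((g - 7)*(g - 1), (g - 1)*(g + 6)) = g - 1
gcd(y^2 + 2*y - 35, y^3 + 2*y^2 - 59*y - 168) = y + 7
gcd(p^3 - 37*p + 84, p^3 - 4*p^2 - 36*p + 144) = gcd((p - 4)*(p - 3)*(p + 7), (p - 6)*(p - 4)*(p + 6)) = p - 4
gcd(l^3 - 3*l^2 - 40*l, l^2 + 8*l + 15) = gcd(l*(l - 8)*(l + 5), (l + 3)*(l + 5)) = l + 5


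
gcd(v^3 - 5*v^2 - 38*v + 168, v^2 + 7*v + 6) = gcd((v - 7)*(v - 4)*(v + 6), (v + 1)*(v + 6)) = v + 6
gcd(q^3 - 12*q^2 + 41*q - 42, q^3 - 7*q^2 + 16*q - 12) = q^2 - 5*q + 6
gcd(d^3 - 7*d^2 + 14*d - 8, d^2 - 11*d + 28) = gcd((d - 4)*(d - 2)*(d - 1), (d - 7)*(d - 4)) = d - 4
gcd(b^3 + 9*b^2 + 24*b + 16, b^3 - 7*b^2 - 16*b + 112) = b + 4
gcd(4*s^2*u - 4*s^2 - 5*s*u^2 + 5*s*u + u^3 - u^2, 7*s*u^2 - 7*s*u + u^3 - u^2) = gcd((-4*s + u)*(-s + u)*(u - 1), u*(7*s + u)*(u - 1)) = u - 1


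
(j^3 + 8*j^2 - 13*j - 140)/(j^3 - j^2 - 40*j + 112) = (j + 5)/(j - 4)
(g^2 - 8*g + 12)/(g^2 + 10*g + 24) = (g^2 - 8*g + 12)/(g^2 + 10*g + 24)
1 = 1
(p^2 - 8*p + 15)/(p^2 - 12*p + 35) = (p - 3)/(p - 7)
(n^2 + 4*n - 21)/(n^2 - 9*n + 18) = (n + 7)/(n - 6)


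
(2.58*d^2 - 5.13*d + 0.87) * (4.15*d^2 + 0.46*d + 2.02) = 10.707*d^4 - 20.1027*d^3 + 6.4623*d^2 - 9.9624*d + 1.7574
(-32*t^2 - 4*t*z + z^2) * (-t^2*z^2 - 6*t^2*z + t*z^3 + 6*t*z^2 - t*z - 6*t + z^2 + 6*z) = 32*t^4*z^2 + 192*t^4*z - 28*t^3*z^3 - 168*t^3*z^2 + 32*t^3*z + 192*t^3 - 5*t^2*z^4 - 30*t^2*z^3 - 28*t^2*z^2 - 168*t^2*z + t*z^5 + 6*t*z^4 - 5*t*z^3 - 30*t*z^2 + z^4 + 6*z^3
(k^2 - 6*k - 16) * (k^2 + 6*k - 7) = k^4 - 59*k^2 - 54*k + 112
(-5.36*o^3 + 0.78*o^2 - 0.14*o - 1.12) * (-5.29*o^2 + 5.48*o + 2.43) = 28.3544*o^5 - 33.499*o^4 - 8.0098*o^3 + 7.053*o^2 - 6.4778*o - 2.7216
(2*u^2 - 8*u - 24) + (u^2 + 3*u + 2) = 3*u^2 - 5*u - 22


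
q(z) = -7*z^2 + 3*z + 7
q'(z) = 3 - 14*z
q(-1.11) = -4.95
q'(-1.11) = 18.54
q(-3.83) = -107.17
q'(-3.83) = 56.62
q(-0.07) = 6.76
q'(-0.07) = 3.98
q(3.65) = -75.31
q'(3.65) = -48.10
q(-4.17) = -127.23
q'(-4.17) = 61.38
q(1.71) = -8.34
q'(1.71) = -20.94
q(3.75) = -80.19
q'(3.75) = -49.50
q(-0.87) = -0.91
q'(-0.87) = 15.18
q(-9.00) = -587.00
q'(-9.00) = 129.00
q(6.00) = -227.00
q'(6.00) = -81.00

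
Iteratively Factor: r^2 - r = (r - 1)*(r)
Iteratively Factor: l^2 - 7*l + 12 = (l - 3)*(l - 4)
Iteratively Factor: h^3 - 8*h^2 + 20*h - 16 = (h - 2)*(h^2 - 6*h + 8) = (h - 4)*(h - 2)*(h - 2)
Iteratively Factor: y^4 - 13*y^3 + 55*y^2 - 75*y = (y - 5)*(y^3 - 8*y^2 + 15*y) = (y - 5)^2*(y^2 - 3*y) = y*(y - 5)^2*(y - 3)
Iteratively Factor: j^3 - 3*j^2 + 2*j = (j)*(j^2 - 3*j + 2) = j*(j - 2)*(j - 1)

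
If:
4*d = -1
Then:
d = -1/4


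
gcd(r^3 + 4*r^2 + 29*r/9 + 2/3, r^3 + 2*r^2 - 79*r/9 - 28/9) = r + 1/3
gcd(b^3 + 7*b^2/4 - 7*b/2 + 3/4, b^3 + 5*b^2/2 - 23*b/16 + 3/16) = b^2 + 11*b/4 - 3/4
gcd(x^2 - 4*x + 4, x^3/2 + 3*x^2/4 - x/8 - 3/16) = 1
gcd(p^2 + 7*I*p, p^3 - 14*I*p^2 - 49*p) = p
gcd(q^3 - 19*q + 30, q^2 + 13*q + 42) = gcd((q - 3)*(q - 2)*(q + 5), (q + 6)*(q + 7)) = 1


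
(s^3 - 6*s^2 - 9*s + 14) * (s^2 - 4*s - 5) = s^5 - 10*s^4 + 10*s^3 + 80*s^2 - 11*s - 70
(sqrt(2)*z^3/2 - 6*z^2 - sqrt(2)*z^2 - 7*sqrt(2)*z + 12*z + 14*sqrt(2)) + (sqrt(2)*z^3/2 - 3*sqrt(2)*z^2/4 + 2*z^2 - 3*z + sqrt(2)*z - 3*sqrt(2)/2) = sqrt(2)*z^3 - 4*z^2 - 7*sqrt(2)*z^2/4 - 6*sqrt(2)*z + 9*z + 25*sqrt(2)/2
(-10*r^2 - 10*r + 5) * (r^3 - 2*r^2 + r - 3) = -10*r^5 + 10*r^4 + 15*r^3 + 10*r^2 + 35*r - 15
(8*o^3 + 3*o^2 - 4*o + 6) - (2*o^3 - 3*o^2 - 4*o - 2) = 6*o^3 + 6*o^2 + 8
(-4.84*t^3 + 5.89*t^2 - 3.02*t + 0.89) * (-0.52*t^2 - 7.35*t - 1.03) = 2.5168*t^5 + 32.5112*t^4 - 36.7359*t^3 + 15.6675*t^2 - 3.4309*t - 0.9167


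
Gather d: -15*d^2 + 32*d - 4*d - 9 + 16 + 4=-15*d^2 + 28*d + 11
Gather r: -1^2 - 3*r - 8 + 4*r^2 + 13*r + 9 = 4*r^2 + 10*r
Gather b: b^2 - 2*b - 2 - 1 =b^2 - 2*b - 3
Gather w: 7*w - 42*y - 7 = 7*w - 42*y - 7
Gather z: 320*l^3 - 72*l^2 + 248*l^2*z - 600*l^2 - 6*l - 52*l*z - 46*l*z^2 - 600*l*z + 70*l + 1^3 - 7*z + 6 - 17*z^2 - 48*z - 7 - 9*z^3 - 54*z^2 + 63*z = 320*l^3 - 672*l^2 + 64*l - 9*z^3 + z^2*(-46*l - 71) + z*(248*l^2 - 652*l + 8)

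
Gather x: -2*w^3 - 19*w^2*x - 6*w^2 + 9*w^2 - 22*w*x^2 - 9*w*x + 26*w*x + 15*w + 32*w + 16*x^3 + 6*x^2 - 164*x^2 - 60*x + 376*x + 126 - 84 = -2*w^3 + 3*w^2 + 47*w + 16*x^3 + x^2*(-22*w - 158) + x*(-19*w^2 + 17*w + 316) + 42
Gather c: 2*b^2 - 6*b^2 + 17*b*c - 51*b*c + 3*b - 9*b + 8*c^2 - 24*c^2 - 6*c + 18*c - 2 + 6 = -4*b^2 - 6*b - 16*c^2 + c*(12 - 34*b) + 4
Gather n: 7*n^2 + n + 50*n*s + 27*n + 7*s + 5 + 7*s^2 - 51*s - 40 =7*n^2 + n*(50*s + 28) + 7*s^2 - 44*s - 35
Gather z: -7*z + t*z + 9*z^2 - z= 9*z^2 + z*(t - 8)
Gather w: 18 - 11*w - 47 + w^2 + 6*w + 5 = w^2 - 5*w - 24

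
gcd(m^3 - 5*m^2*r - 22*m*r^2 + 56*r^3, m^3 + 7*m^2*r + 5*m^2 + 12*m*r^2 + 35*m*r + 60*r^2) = m + 4*r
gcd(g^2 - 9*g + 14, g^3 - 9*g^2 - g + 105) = g - 7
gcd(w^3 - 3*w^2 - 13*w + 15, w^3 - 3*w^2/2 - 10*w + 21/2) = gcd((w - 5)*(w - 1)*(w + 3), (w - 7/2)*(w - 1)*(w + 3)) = w^2 + 2*w - 3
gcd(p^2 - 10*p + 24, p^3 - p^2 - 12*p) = p - 4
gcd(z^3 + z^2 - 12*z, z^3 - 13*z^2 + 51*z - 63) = z - 3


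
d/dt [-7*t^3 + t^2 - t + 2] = -21*t^2 + 2*t - 1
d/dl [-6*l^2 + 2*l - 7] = 2 - 12*l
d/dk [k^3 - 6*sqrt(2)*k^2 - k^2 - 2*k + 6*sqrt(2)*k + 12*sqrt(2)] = 3*k^2 - 12*sqrt(2)*k - 2*k - 2 + 6*sqrt(2)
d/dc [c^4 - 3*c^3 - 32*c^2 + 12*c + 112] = 4*c^3 - 9*c^2 - 64*c + 12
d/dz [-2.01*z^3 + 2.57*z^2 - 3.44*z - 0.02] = -6.03*z^2 + 5.14*z - 3.44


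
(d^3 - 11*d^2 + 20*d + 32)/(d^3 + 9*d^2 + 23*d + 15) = (d^2 - 12*d + 32)/(d^2 + 8*d + 15)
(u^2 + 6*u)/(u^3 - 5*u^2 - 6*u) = (u + 6)/(u^2 - 5*u - 6)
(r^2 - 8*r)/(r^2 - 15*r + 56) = r/(r - 7)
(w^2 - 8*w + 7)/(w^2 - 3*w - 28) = (w - 1)/(w + 4)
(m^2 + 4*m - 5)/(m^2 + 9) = (m^2 + 4*m - 5)/(m^2 + 9)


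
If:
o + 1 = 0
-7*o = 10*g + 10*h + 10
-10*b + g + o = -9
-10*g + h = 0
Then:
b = 877/1100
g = -3/110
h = -3/11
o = -1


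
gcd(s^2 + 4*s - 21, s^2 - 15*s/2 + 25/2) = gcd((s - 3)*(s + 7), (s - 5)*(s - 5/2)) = 1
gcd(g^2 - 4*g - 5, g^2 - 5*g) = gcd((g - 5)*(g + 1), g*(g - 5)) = g - 5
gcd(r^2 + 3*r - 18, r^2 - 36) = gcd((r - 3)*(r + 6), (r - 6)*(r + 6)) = r + 6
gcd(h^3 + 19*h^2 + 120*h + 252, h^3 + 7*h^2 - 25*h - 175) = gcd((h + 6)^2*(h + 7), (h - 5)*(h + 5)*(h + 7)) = h + 7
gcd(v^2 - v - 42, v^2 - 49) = v - 7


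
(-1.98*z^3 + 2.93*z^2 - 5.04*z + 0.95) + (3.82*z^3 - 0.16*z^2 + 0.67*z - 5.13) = 1.84*z^3 + 2.77*z^2 - 4.37*z - 4.18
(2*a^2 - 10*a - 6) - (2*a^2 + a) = -11*a - 6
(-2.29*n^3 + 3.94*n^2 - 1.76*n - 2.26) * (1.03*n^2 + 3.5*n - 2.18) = -2.3587*n^5 - 3.9568*n^4 + 16.9694*n^3 - 17.077*n^2 - 4.0732*n + 4.9268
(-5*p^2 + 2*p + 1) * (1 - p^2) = 5*p^4 - 2*p^3 - 6*p^2 + 2*p + 1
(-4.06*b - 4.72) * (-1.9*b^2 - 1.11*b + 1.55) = 7.714*b^3 + 13.4746*b^2 - 1.0538*b - 7.316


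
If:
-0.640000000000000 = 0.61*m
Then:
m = -1.05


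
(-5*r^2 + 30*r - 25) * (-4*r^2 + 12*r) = 20*r^4 - 180*r^3 + 460*r^2 - 300*r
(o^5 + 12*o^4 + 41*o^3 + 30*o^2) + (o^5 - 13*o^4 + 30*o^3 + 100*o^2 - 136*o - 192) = 2*o^5 - o^4 + 71*o^3 + 130*o^2 - 136*o - 192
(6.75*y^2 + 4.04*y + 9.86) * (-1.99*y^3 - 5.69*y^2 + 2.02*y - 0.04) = -13.4325*y^5 - 46.4471*y^4 - 28.974*y^3 - 48.2126*y^2 + 19.7556*y - 0.3944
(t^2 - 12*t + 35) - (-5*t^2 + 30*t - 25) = 6*t^2 - 42*t + 60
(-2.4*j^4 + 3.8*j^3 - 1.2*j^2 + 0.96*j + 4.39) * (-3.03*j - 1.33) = 7.272*j^5 - 8.322*j^4 - 1.418*j^3 - 1.3128*j^2 - 14.5785*j - 5.8387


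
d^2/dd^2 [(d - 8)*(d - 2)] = 2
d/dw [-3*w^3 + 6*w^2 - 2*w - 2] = -9*w^2 + 12*w - 2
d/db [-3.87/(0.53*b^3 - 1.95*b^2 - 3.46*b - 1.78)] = (6.1533*b^2 - 15.093*b - 13.3902)/(-0.53*b^3 + 1.95*b^2 + 3.46*b + 1.78)^2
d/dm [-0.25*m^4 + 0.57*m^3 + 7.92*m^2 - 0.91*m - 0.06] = -1.0*m^3 + 1.71*m^2 + 15.84*m - 0.91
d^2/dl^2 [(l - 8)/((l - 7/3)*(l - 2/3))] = 162*(9*l^3 - 216*l^2 + 606*l - 494)/(729*l^6 - 6561*l^5 + 23085*l^4 - 40095*l^3 + 35910*l^2 - 15876*l + 2744)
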